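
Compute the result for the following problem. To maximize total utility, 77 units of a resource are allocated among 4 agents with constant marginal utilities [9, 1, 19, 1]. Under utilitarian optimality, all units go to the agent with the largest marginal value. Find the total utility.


Step 1: The marginal utilities are [9, 1, 19, 1]
Step 2: The highest marginal utility is 19
Step 3: All 77 units go to that agent
Step 4: Total utility = 19 * 77 = 1463

1463


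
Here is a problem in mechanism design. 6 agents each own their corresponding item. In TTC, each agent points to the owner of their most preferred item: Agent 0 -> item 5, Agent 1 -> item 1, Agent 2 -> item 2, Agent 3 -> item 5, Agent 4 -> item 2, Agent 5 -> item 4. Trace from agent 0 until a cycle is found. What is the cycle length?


Step 1: Trace the pointer graph from agent 0: 0 -> 5 -> 4 -> 2 -> 2
Step 2: A cycle is detected when we revisit agent 2
Step 3: The cycle is: 2 -> 2
Step 4: Cycle length = 1

1


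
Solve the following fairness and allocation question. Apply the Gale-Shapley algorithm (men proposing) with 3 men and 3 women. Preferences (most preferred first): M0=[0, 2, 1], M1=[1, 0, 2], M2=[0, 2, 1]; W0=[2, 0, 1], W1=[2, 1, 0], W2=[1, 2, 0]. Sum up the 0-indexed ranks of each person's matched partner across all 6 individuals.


Step 1: Run Gale-Shapley (men propose, women hold best offer):
  M0 proposes to W0; she accepts
  M1 proposes to W1; she accepts
  M2 proposes to W0; she switches from M0
  M0 proposes to W2; she accepts
Step 2: Final matching: W0-M2, W1-M1, W2-M0
Step 3: 0-indexed ranks (man's rank of his match, then woman's): 0 + 0 + 0 + 1 + 1 + 2
Step 4: Total rank sum = 4

4


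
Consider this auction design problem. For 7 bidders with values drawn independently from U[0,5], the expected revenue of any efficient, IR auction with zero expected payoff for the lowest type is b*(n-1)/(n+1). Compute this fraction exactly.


Step 1: By Revenue Equivalence, expected revenue = b*(n-1)/(n+1)
Step 2: Substituting n = 7, b = 5
Step 3: Revenue = 5*(7-1)/(7+1) = 5*6/8
Step 4: Revenue = 30/8 = 15/4

15/4


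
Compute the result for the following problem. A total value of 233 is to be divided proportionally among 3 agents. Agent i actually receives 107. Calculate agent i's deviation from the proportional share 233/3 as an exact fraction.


Step 1: Proportional share = 233/3
Step 2: Agent's actual allocation = 107
Step 3: Excess = 107 - 233/3 = 88/3

88/3


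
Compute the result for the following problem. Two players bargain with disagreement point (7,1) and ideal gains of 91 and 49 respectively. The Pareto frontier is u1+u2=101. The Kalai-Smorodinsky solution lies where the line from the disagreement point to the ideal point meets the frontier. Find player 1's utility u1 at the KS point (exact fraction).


Step 1: At the KS point, (u1-d1)/r1 = (u2-d2)/r2 = t and u1+u2 = 101
Step 2: u1 = d1 + r1*t and u2 = d2 + r2*t, so (d1 + r1*t) + (d2 + r2*t) = 101
Step 3: t = (101 - 7 - 1)/(91 + 49) = 93/140
Step 4: u1 = d1 + r1*t = 7 + 91 * 93/140 = 1349/20
Step 5: (Check: u2 = d2 + r2*t = 671/20; u1+u2 = 1349/20 + 671/20 = 101, on the frontier.)

1349/20


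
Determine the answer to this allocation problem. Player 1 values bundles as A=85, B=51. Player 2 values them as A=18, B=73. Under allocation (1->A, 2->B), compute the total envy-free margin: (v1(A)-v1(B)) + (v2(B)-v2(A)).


Step 1: Player 1's margin = v1(A) - v1(B) = 85 - 51 = 34
Step 2: Player 2's margin = v2(B) - v2(A) = 73 - 18 = 55
Step 3: Total margin = 34 + 55 = 89

89


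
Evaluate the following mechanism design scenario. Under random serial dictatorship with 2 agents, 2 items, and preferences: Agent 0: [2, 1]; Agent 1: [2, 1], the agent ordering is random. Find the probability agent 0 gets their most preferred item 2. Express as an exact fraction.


Step 1: Agent 0 wants item 2
Step 2: There are 2 possible orderings of agents
Step 3: In 1 orderings, agent 0 gets item 2
Step 4: Probability = 1/2

1/2


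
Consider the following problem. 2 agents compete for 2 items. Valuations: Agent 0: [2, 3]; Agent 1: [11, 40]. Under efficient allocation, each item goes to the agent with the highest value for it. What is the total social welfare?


Step 1: For each item, find the maximum value among all agents.
Step 2: Item 0 -> Agent 1 (value 11)
Step 3: Item 1 -> Agent 1 (value 40)
Step 4: Total welfare = 11 + 40 = 51

51


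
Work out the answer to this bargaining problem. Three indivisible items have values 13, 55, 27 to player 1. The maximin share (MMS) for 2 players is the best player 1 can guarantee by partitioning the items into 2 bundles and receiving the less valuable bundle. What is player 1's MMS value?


Step 1: Item values = 13, 55, 27
Step 2: Enumerate all 2-bundle partitions and take the smaller bundle:
  Partition 1: {13} vs {55,27} -> bundles 13, 82; min = 13
  Partition 2: {55} vs {13,27} -> bundles 55, 40; min = 40
  Partition 3: {27} vs {13,55} -> bundles 27, 68; min = 27
Step 3: MMS = max(13, 40, 27) = 40

40


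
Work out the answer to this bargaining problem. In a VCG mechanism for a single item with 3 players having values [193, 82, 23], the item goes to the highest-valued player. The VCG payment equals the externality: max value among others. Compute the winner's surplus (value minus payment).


Step 1: The winner is the agent with the highest value: agent 0 with value 193
Step 2: Values of other agents: [82, 23]
Step 3: VCG payment = max of others' values = 82
Step 4: Surplus = 193 - 82 = 111

111


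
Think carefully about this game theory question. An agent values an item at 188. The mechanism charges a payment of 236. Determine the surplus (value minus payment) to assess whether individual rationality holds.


Step 1: Surplus = value - payment = 188 - 236 = -48
Step 2: IR is violated (surplus < 0)

-48


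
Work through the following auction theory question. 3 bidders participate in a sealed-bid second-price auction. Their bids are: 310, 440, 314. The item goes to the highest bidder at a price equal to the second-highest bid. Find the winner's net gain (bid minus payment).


Step 1: Sort bids in descending order: 440, 314, 310
Step 2: The winning bid is the highest: 440
Step 3: The payment equals the second-highest bid: 314
Step 4: Surplus = winner's bid - payment = 440 - 314 = 126

126


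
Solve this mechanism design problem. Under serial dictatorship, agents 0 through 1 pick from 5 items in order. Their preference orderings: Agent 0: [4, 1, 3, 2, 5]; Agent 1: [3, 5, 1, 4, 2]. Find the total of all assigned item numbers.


Step 1: Agent 0 picks item 4
Step 2: Agent 1 picks item 3
Step 3: Sum = 4 + 3 = 7

7


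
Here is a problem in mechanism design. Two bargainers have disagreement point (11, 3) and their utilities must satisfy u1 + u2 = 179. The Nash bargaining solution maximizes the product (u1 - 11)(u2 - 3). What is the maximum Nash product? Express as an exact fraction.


Step 1: The Nash solution splits surplus symmetrically above the disagreement point
Step 2: u1 = (total + d1 - d2)/2 = (179 + 11 - 3)/2 = 187/2
Step 3: u2 = (total - d1 + d2)/2 = (179 - 11 + 3)/2 = 171/2
Step 4: Nash product = (187/2 - 11) * (171/2 - 3)
Step 5: = 165/2 * 165/2 = 27225/4

27225/4


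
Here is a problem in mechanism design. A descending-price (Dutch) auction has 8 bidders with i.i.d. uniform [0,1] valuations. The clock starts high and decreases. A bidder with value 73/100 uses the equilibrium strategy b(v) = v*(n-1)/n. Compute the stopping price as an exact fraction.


Step 1: Dutch auctions are strategically equivalent to first-price auctions
Step 2: The equilibrium bid is b(v) = v*(n-1)/n
Step 3: b = 73/100 * 7/8
Step 4: b = 511/800

511/800


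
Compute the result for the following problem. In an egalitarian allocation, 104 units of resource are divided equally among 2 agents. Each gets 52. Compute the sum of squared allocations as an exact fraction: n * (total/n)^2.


Step 1: Each agent's share = 104/2 = 52
Step 2: Square of each share = (52)^2 = 2704
Step 3: Sum of squares = 2 * 2704 = 5408

5408


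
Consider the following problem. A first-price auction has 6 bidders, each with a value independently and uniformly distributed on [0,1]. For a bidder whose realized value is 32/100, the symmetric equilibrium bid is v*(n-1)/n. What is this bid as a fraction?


Step 1: The symmetric BNE bidding function is b(v) = v * (n-1) / n
Step 2: Substitute v = 8/25 and n = 6
Step 3: b = 8/25 * 5/6
Step 4: b = 4/15

4/15


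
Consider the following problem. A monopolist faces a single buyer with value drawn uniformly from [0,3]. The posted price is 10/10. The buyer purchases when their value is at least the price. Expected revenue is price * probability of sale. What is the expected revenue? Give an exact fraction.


Step 1: Posted price r = 1, value support [0,3]
Step 2: P(v >= r) = (3 - 1)/3 = 2/3
Step 3: Expected revenue = r * P(v >= r) = 1 * 2/3
Step 4: Revenue = 2/3

2/3


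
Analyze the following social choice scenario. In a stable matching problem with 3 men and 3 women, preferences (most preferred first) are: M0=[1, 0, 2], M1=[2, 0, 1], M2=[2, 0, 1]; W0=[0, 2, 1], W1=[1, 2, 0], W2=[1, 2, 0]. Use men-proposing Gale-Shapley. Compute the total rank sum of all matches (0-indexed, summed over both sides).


Step 1: Run Gale-Shapley (men propose, women hold best offer):
  M0 proposes to W1; she accepts
  M1 proposes to W2; she accepts
  M2 proposes to W2; rejected
  M2 proposes to W0; she accepts
Step 2: Final matching: W0-M2, W1-M0, W2-M1
Step 3: 0-indexed ranks (man's rank of his match, then woman's): 1 + 1 + 0 + 2 + 0 + 0
Step 4: Total rank sum = 4

4


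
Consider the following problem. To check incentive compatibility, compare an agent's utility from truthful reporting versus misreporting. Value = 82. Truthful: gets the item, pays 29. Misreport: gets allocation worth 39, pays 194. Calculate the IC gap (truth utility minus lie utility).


Step 1: U(truth) = value - payment = 82 - 29 = 53
Step 2: U(lie) = allocation - payment = 39 - 194 = -155
Step 3: IC gap = 53 - (-155) = 208

208


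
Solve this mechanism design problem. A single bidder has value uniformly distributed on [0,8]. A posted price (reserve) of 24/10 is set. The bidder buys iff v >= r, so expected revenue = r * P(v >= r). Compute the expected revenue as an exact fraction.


Step 1: Posted price r = 12/5, value support [0,8]
Step 2: P(v >= r) = (8 - 12/5)/8 = 7/10
Step 3: Expected revenue = r * P(v >= r) = 12/5 * 7/10
Step 4: Revenue = 42/25

42/25


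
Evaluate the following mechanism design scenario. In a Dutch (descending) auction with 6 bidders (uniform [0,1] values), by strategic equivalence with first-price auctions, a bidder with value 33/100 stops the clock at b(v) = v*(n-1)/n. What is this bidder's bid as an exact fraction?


Step 1: Dutch auctions are strategically equivalent to first-price auctions
Step 2: The equilibrium bid is b(v) = v*(n-1)/n
Step 3: b = 33/100 * 5/6
Step 4: b = 11/40

11/40


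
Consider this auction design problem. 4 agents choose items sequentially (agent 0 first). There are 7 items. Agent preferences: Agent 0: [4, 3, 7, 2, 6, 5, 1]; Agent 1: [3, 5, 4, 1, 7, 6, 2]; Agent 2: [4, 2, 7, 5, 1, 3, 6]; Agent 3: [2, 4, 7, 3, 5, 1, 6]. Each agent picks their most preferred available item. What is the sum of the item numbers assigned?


Step 1: Agent 0 picks item 4
Step 2: Agent 1 picks item 3
Step 3: Agent 2 picks item 2
Step 4: Agent 3 picks item 7
Step 5: Sum = 4 + 3 + 2 + 7 = 16

16


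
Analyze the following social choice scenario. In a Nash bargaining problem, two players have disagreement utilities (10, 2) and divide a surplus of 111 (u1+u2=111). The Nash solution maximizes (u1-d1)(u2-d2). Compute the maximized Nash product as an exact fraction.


Step 1: The Nash solution splits surplus symmetrically above the disagreement point
Step 2: u1 = (total + d1 - d2)/2 = (111 + 10 - 2)/2 = 119/2
Step 3: u2 = (total - d1 + d2)/2 = (111 - 10 + 2)/2 = 103/2
Step 4: Nash product = (119/2 - 10) * (103/2 - 2)
Step 5: = 99/2 * 99/2 = 9801/4

9801/4


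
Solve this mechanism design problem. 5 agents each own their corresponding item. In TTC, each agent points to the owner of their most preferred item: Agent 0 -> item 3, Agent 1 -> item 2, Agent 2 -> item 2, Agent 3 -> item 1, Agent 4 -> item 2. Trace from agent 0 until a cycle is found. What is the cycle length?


Step 1: Trace the pointer graph from agent 0: 0 -> 3 -> 1 -> 2 -> 2
Step 2: A cycle is detected when we revisit agent 2
Step 3: The cycle is: 2 -> 2
Step 4: Cycle length = 1

1


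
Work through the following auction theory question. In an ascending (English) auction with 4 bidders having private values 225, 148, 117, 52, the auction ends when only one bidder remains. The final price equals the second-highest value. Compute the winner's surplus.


Step 1: Identify the highest value: 225
Step 2: Identify the second-highest value: 148
Step 3: The final price = second-highest value = 148
Step 4: Surplus = 225 - 148 = 77

77


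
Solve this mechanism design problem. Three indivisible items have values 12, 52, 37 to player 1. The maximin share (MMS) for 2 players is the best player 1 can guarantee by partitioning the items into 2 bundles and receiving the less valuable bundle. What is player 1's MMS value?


Step 1: Item values = 12, 52, 37
Step 2: Enumerate all 2-bundle partitions and take the smaller bundle:
  Partition 1: {12} vs {52,37} -> bundles 12, 89; min = 12
  Partition 2: {52} vs {12,37} -> bundles 52, 49; min = 49
  Partition 3: {37} vs {12,52} -> bundles 37, 64; min = 37
Step 3: MMS = max(12, 49, 37) = 49

49


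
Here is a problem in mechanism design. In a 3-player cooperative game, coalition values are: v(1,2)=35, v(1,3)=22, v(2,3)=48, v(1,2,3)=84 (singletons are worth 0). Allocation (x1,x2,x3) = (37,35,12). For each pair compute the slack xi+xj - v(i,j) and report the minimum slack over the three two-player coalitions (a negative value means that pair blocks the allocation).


Step 1: Slack for coalition (1,2): x1+x2 - v12 = 72 - 35 = 37
Step 2: Slack for coalition (1,3): x1+x3 - v13 = 49 - 22 = 27
Step 3: Slack for coalition (2,3): x2+x3 - v23 = 47 - 48 = -1
Step 4: Minimum slack = min(37, 27, -1) = -1, attained by (2,3); coalition (2,3) can block (slack < 0), so the allocation is not in the core

-1


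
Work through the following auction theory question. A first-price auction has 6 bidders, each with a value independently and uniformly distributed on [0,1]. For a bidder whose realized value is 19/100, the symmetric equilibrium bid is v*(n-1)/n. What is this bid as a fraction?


Step 1: The symmetric BNE bidding function is b(v) = v * (n-1) / n
Step 2: Substitute v = 19/100 and n = 6
Step 3: b = 19/100 * 5/6
Step 4: b = 19/120

19/120


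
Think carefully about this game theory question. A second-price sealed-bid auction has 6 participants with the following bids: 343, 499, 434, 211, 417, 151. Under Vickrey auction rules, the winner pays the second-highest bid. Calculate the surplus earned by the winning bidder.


Step 1: Sort bids in descending order: 499, 434, 417, 343, 211, 151
Step 2: The winning bid is the highest: 499
Step 3: The payment equals the second-highest bid: 434
Step 4: Surplus = winner's bid - payment = 499 - 434 = 65

65


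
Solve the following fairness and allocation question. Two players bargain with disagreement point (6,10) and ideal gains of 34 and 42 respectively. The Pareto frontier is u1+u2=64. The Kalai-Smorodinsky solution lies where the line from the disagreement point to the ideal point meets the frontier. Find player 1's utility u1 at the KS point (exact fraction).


Step 1: At the KS point, (u1-d1)/r1 = (u2-d2)/r2 = t and u1+u2 = 64
Step 2: u1 = d1 + r1*t and u2 = d2 + r2*t, so (d1 + r1*t) + (d2 + r2*t) = 64
Step 3: t = (64 - 6 - 10)/(34 + 42) = 48/76 = 12/19
Step 4: u1 = d1 + r1*t = 6 + 34 * 12/19 = 522/19
Step 5: (Check: u2 = d2 + r2*t = 694/19; u1+u2 = 522/19 + 694/19 = 64, on the frontier.)

522/19


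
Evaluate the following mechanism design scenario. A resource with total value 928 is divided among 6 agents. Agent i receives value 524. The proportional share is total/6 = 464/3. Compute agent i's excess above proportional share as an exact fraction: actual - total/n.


Step 1: Proportional share = 928/6 = 464/3
Step 2: Agent's actual allocation = 524
Step 3: Excess = 524 - 464/3 = 1108/3

1108/3


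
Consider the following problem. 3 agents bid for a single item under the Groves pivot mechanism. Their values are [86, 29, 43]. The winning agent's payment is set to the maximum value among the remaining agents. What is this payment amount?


Step 1: The efficient winner is agent 0 with value 86
Step 2: Other agents' values: [29, 43]
Step 3: Pivot payment = max(others) = 43
Step 4: The winner pays 43

43


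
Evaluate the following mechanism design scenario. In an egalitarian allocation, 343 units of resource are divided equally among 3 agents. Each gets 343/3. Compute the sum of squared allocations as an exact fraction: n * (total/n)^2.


Step 1: Each agent's share = 343/3
Step 2: Square of each share = (343/3)^2 = 117649/9
Step 3: Sum of squares = 3 * 117649/9 = 117649/3

117649/3


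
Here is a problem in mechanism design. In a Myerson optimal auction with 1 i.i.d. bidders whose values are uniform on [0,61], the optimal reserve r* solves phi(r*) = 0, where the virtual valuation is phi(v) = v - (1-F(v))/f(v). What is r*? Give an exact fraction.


Step 1: For U[0,61], F(v) = v/61 and f(v) = 1/61
Step 2: phi(v) = v - (1 - v/61)/(1/61) = v - (61 - v) = 2v - 61
Step 3: Set phi(r*) = 0: 2r* - 61 = 0
Step 4: r* = 61/2 (the number of bidders n = 1 does not enter)

61/2


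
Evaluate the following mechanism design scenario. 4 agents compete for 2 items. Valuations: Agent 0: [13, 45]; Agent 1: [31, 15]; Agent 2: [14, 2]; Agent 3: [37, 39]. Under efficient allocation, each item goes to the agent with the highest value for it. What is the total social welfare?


Step 1: For each item, find the maximum value among all agents.
Step 2: Item 0 -> Agent 3 (value 37)
Step 3: Item 1 -> Agent 0 (value 45)
Step 4: Total welfare = 37 + 45 = 82

82


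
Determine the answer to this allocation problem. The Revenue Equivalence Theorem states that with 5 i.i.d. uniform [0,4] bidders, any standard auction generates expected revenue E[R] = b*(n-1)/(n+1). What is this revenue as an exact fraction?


Step 1: By Revenue Equivalence, expected revenue = b*(n-1)/(n+1)
Step 2: Substituting n = 5, b = 4
Step 3: Revenue = 4*(5-1)/(5+1) = 4*4/6
Step 4: Revenue = 16/6 = 8/3

8/3


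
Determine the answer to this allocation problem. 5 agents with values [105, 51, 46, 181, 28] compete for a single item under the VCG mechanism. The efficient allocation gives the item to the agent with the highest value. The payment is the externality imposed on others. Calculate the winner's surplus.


Step 1: The winner is the agent with the highest value: agent 3 with value 181
Step 2: Values of other agents: [105, 51, 46, 28]
Step 3: VCG payment = max of others' values = 105
Step 4: Surplus = 181 - 105 = 76

76


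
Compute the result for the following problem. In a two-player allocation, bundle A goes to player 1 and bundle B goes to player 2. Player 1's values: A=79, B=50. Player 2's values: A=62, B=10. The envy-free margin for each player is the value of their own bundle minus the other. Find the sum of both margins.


Step 1: Player 1's margin = v1(A) - v1(B) = 79 - 50 = 29
Step 2: Player 2's margin = v2(B) - v2(A) = 10 - 62 = -52
Step 3: Total margin = 29 + -52 = -23

-23


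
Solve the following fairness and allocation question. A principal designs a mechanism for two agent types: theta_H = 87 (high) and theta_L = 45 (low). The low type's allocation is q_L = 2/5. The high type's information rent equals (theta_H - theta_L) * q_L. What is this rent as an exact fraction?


Step 1: theta_H - theta_L = 87 - 45 = 42
Step 2: Information rent = (theta_H - theta_L) * q_L
Step 3: = 42 * 2/5
Step 4: = 84/5

84/5


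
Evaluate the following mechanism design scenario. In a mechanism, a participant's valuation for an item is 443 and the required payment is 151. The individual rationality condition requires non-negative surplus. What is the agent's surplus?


Step 1: Surplus = value - payment = 443 - 151 = 292
Step 2: IR is satisfied (surplus >= 0)

292


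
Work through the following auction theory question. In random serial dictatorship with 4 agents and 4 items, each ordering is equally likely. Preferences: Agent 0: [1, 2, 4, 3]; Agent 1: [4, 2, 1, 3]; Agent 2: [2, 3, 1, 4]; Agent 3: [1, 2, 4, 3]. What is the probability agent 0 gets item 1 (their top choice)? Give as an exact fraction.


Step 1: Agent 0 wants item 1
Step 2: There are 24 possible orderings of agents
Step 3: In 12 orderings, agent 0 gets item 1
Step 4: Probability = 12/24 = 1/2

1/2


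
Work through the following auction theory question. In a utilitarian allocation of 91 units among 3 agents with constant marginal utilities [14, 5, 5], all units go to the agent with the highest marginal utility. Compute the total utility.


Step 1: The marginal utilities are [14, 5, 5]
Step 2: The highest marginal utility is 14
Step 3: All 91 units go to that agent
Step 4: Total utility = 14 * 91 = 1274

1274


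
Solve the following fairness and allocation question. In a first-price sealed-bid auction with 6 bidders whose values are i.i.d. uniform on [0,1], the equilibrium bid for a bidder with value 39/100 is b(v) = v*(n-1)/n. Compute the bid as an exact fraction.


Step 1: The symmetric BNE bidding function is b(v) = v * (n-1) / n
Step 2: Substitute v = 39/100 and n = 6
Step 3: b = 39/100 * 5/6
Step 4: b = 13/40

13/40


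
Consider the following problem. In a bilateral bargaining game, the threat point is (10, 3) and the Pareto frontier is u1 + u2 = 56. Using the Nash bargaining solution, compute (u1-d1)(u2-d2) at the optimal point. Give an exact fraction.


Step 1: The Nash solution splits surplus symmetrically above the disagreement point
Step 2: u1 = (total + d1 - d2)/2 = (56 + 10 - 3)/2 = 63/2
Step 3: u2 = (total - d1 + d2)/2 = (56 - 10 + 3)/2 = 49/2
Step 4: Nash product = (63/2 - 10) * (49/2 - 3)
Step 5: = 43/2 * 43/2 = 1849/4

1849/4


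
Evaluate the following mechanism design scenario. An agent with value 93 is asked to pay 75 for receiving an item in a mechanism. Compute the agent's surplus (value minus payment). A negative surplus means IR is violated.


Step 1: Surplus = value - payment = 93 - 75 = 18
Step 2: IR is satisfied (surplus >= 0)

18


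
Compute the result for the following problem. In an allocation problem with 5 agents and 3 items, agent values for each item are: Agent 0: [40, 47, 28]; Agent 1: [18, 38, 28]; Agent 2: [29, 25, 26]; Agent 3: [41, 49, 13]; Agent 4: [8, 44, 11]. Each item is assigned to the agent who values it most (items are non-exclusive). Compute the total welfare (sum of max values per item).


Step 1: For each item, find the maximum value among all agents.
Step 2: Item 0 -> Agent 3 (value 41)
Step 3: Item 1 -> Agent 3 (value 49)
Step 4: Item 2 -> Agent 0 (value 28)
Step 5: Total welfare = 41 + 49 + 28 = 118

118


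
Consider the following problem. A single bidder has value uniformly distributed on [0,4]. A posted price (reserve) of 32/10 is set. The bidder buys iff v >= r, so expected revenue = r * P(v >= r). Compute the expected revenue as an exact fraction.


Step 1: Posted price r = 16/5, value support [0,4]
Step 2: P(v >= r) = (4 - 16/5)/4 = 1/5
Step 3: Expected revenue = r * P(v >= r) = 16/5 * 1/5
Step 4: Revenue = 16/25

16/25


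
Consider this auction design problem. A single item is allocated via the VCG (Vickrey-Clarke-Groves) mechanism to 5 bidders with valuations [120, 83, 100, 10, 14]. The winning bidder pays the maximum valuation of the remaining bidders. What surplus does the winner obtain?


Step 1: The winner is the agent with the highest value: agent 0 with value 120
Step 2: Values of other agents: [83, 100, 10, 14]
Step 3: VCG payment = max of others' values = 100
Step 4: Surplus = 120 - 100 = 20

20


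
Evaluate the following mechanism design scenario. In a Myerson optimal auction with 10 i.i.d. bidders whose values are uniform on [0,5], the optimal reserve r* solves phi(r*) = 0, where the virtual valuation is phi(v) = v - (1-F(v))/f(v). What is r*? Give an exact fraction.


Step 1: For U[0,5], F(v) = v/5 and f(v) = 1/5
Step 2: phi(v) = v - (1 - v/5)/(1/5) = v - (5 - v) = 2v - 5
Step 3: Set phi(r*) = 0: 2r* - 5 = 0
Step 4: r* = 5/2 (the number of bidders n = 10 does not enter)

5/2


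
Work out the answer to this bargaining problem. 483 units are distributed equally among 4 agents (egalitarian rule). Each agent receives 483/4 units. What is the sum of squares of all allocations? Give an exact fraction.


Step 1: Each agent's share = 483/4
Step 2: Square of each share = (483/4)^2 = 233289/16
Step 3: Sum of squares = 4 * 233289/16 = 233289/4

233289/4


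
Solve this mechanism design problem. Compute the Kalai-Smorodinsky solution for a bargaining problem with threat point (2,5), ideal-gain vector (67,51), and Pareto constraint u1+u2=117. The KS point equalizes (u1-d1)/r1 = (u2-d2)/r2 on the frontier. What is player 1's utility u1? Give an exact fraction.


Step 1: At the KS point, (u1-d1)/r1 = (u2-d2)/r2 = t and u1+u2 = 117
Step 2: u1 = d1 + r1*t and u2 = d2 + r2*t, so (d1 + r1*t) + (d2 + r2*t) = 117
Step 3: t = (117 - 2 - 5)/(67 + 51) = 110/118 = 55/59
Step 4: u1 = d1 + r1*t = 2 + 67 * 55/59 = 3803/59
Step 5: (Check: u2 = d2 + r2*t = 3100/59; u1+u2 = 3803/59 + 3100/59 = 117, on the frontier.)

3803/59


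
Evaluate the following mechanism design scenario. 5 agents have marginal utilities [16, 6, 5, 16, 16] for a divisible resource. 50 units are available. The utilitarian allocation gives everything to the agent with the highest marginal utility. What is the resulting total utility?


Step 1: The marginal utilities are [16, 6, 5, 16, 16]
Step 2: The highest marginal utility is 16
Step 3: All 50 units go to that agent
Step 4: Total utility = 16 * 50 = 800

800


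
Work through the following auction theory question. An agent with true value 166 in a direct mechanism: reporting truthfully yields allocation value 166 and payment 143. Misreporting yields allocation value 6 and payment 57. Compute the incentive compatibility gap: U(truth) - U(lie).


Step 1: U(truth) = value - payment = 166 - 143 = 23
Step 2: U(lie) = allocation - payment = 6 - 57 = -51
Step 3: IC gap = 23 - (-51) = 74

74


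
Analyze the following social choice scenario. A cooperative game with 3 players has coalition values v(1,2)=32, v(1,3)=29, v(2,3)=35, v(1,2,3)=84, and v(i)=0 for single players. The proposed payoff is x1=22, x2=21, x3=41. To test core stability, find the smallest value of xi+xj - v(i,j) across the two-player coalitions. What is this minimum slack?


Step 1: Slack for coalition (1,2): x1+x2 - v12 = 43 - 32 = 11
Step 2: Slack for coalition (1,3): x1+x3 - v13 = 63 - 29 = 34
Step 3: Slack for coalition (2,3): x2+x3 - v23 = 62 - 35 = 27
Step 4: Minimum slack = min(11, 34, 27) = 11, attained by (1,2); no pair can gain by deviating, so the allocation is in the core

11


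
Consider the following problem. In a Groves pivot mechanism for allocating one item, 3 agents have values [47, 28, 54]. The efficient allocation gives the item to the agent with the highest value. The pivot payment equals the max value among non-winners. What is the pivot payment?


Step 1: The efficient winner is agent 2 with value 54
Step 2: Other agents' values: [47, 28]
Step 3: Pivot payment = max(others) = 47
Step 4: The winner pays 47

47


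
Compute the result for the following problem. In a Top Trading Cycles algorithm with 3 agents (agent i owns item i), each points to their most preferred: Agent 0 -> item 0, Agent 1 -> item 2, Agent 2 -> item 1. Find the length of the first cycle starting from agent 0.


Step 1: Trace the pointer graph from agent 0: 0 -> 0
Step 2: A cycle is detected when we revisit agent 0
Step 3: The cycle is: 0 -> 0
Step 4: Cycle length = 1

1


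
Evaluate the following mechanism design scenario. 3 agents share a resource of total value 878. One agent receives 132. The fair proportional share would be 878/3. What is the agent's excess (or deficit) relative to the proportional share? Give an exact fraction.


Step 1: Proportional share = 878/3
Step 2: Agent's actual allocation = 132
Step 3: Excess = 132 - 878/3 = -482/3

-482/3


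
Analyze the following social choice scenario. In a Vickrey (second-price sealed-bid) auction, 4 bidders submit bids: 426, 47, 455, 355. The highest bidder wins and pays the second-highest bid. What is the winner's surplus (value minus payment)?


Step 1: Sort bids in descending order: 455, 426, 355, 47
Step 2: The winning bid is the highest: 455
Step 3: The payment equals the second-highest bid: 426
Step 4: Surplus = winner's bid - payment = 455 - 426 = 29

29


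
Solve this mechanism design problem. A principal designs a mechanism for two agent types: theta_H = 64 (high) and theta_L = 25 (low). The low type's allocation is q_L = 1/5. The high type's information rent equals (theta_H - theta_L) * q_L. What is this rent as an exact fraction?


Step 1: theta_H - theta_L = 64 - 25 = 39
Step 2: Information rent = (theta_H - theta_L) * q_L
Step 3: = 39 * 1/5
Step 4: = 39/5

39/5


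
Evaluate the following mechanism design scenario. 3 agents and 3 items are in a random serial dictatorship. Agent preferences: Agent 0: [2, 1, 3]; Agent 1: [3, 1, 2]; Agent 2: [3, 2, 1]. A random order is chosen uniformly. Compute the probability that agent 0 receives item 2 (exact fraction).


Step 1: Agent 0 wants item 2
Step 2: There are 6 possible orderings of agents
Step 3: In 5 orderings, agent 0 gets item 2
Step 4: Probability = 5/6

5/6


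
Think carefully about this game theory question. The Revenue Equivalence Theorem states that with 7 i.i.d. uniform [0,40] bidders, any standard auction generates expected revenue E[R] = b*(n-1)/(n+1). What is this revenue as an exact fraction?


Step 1: By Revenue Equivalence, expected revenue = b*(n-1)/(n+1)
Step 2: Substituting n = 7, b = 40
Step 3: Revenue = 40*(7-1)/(7+1) = 40*6/8
Step 4: Revenue = 240/8 = 30

30


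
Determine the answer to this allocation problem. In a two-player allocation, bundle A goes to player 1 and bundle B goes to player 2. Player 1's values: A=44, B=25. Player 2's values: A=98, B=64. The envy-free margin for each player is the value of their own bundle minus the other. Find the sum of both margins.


Step 1: Player 1's margin = v1(A) - v1(B) = 44 - 25 = 19
Step 2: Player 2's margin = v2(B) - v2(A) = 64 - 98 = -34
Step 3: Total margin = 19 + -34 = -15

-15


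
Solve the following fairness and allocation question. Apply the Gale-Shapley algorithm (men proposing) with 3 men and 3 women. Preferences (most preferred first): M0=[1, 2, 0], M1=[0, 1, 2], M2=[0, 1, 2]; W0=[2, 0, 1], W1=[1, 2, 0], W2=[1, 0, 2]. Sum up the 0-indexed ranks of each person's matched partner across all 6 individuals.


Step 1: Run Gale-Shapley (men propose, women hold best offer):
  M0 proposes to W1; she accepts
  M1 proposes to W0; she accepts
  M2 proposes to W0; she switches from M1
  M1 proposes to W1; she switches from M0
  M0 proposes to W2; she accepts
Step 2: Final matching: W0-M2, W1-M1, W2-M0
Step 3: 0-indexed ranks (man's rank of his match, then woman's): 0 + 0 + 1 + 0 + 1 + 1
Step 4: Total rank sum = 3

3


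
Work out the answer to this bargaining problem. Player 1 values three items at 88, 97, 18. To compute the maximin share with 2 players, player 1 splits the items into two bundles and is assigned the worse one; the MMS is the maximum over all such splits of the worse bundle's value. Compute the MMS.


Step 1: Item values = 88, 97, 18
Step 2: Enumerate all 2-bundle partitions and take the smaller bundle:
  Partition 1: {88} vs {97,18} -> bundles 88, 115; min = 88
  Partition 2: {97} vs {88,18} -> bundles 97, 106; min = 97
  Partition 3: {18} vs {88,97} -> bundles 18, 185; min = 18
Step 3: MMS = max(88, 97, 18) = 97

97


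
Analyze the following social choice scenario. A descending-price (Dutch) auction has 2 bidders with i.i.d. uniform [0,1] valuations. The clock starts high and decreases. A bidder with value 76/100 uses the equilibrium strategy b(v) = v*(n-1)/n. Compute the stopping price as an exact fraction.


Step 1: Dutch auctions are strategically equivalent to first-price auctions
Step 2: The equilibrium bid is b(v) = v*(n-1)/n
Step 3: b = 19/25 * 1/2
Step 4: b = 19/50

19/50


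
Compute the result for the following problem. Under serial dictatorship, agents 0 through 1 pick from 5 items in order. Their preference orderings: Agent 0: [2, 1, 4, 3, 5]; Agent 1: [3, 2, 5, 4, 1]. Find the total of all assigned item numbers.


Step 1: Agent 0 picks item 2
Step 2: Agent 1 picks item 3
Step 3: Sum = 2 + 3 = 5

5


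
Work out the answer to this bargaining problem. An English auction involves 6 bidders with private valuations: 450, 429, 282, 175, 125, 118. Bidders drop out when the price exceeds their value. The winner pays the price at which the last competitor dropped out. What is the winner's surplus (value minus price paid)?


Step 1: Identify the highest value: 450
Step 2: Identify the second-highest value: 429
Step 3: The final price = second-highest value = 429
Step 4: Surplus = 450 - 429 = 21

21


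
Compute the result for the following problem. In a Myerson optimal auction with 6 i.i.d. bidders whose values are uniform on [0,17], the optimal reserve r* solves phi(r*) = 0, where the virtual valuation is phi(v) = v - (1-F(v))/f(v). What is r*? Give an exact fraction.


Step 1: For U[0,17], F(v) = v/17 and f(v) = 1/17
Step 2: phi(v) = v - (1 - v/17)/(1/17) = v - (17 - v) = 2v - 17
Step 3: Set phi(r*) = 0: 2r* - 17 = 0
Step 4: r* = 17/2 (the number of bidders n = 6 does not enter)

17/2


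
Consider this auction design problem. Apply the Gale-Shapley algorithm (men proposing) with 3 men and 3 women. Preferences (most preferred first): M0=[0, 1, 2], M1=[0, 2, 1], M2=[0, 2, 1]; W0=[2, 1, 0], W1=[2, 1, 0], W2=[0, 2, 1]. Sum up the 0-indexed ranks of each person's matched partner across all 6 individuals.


Step 1: Run Gale-Shapley (men propose, women hold best offer):
  M0 proposes to W0; she accepts
  M1 proposes to W0; she switches from M0
  M2 proposes to W0; she switches from M1
  M0 proposes to W1; she accepts
  M1 proposes to W2; she accepts
Step 2: Final matching: W0-M2, W1-M0, W2-M1
Step 3: 0-indexed ranks (man's rank of his match, then woman's): 0 + 0 + 1 + 2 + 1 + 2
Step 4: Total rank sum = 6

6


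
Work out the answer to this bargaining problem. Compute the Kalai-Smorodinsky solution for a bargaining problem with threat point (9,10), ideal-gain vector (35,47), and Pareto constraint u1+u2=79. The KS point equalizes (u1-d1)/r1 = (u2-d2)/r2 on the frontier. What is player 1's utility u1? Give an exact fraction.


Step 1: At the KS point, (u1-d1)/r1 = (u2-d2)/r2 = t and u1+u2 = 79
Step 2: u1 = d1 + r1*t and u2 = d2 + r2*t, so (d1 + r1*t) + (d2 + r2*t) = 79
Step 3: t = (79 - 9 - 10)/(35 + 47) = 60/82 = 30/41
Step 4: u1 = d1 + r1*t = 9 + 35 * 30/41 = 1419/41
Step 5: (Check: u2 = d2 + r2*t = 1820/41; u1+u2 = 1419/41 + 1820/41 = 79, on the frontier.)

1419/41


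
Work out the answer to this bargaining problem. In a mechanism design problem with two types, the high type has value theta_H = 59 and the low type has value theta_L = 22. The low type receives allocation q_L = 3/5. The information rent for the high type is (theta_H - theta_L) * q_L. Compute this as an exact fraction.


Step 1: theta_H - theta_L = 59 - 22 = 37
Step 2: Information rent = (theta_H - theta_L) * q_L
Step 3: = 37 * 3/5
Step 4: = 111/5

111/5


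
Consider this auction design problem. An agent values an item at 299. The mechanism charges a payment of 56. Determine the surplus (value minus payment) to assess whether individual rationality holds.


Step 1: Surplus = value - payment = 299 - 56 = 243
Step 2: IR is satisfied (surplus >= 0)

243


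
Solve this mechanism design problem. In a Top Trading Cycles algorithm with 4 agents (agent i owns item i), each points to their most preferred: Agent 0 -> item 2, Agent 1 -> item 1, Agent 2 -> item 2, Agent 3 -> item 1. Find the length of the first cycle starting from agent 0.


Step 1: Trace the pointer graph from agent 0: 0 -> 2 -> 2
Step 2: A cycle is detected when we revisit agent 2
Step 3: The cycle is: 2 -> 2
Step 4: Cycle length = 1

1


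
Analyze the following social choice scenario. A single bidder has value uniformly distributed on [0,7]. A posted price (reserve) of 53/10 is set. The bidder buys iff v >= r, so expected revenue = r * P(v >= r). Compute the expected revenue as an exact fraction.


Step 1: Posted price r = 53/10, value support [0,7]
Step 2: P(v >= r) = (7 - 53/10)/7 = 17/70
Step 3: Expected revenue = r * P(v >= r) = 53/10 * 17/70
Step 4: Revenue = 901/700

901/700


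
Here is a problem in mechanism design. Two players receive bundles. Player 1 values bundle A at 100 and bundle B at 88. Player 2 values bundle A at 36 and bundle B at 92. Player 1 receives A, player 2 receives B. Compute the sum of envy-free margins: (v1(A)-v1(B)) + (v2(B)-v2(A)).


Step 1: Player 1's margin = v1(A) - v1(B) = 100 - 88 = 12
Step 2: Player 2's margin = v2(B) - v2(A) = 92 - 36 = 56
Step 3: Total margin = 12 + 56 = 68

68


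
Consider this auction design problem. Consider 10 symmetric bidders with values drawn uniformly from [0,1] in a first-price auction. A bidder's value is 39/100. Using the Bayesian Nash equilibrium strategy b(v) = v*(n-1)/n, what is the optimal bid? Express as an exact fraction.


Step 1: The symmetric BNE bidding function is b(v) = v * (n-1) / n
Step 2: Substitute v = 39/100 and n = 10
Step 3: b = 39/100 * 9/10
Step 4: b = 351/1000

351/1000


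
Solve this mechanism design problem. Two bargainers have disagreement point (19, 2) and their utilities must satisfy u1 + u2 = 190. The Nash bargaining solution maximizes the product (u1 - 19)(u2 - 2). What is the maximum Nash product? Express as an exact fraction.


Step 1: The Nash solution splits surplus symmetrically above the disagreement point
Step 2: u1 = (total + d1 - d2)/2 = (190 + 19 - 2)/2 = 207/2
Step 3: u2 = (total - d1 + d2)/2 = (190 - 19 + 2)/2 = 173/2
Step 4: Nash product = (207/2 - 19) * (173/2 - 2)
Step 5: = 169/2 * 169/2 = 28561/4

28561/4


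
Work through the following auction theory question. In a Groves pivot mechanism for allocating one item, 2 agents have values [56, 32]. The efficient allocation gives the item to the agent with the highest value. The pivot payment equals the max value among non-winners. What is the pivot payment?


Step 1: The efficient winner is agent 0 with value 56
Step 2: Other agents' values: [32]
Step 3: Pivot payment = max(others) = 32
Step 4: The winner pays 32

32


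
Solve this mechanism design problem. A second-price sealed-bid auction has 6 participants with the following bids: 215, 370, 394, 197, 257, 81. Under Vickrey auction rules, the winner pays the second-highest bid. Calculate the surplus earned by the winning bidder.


Step 1: Sort bids in descending order: 394, 370, 257, 215, 197, 81
Step 2: The winning bid is the highest: 394
Step 3: The payment equals the second-highest bid: 370
Step 4: Surplus = winner's bid - payment = 394 - 370 = 24

24


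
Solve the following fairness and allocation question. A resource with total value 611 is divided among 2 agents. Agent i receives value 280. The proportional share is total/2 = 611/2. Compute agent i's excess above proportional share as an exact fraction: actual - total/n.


Step 1: Proportional share = 611/2
Step 2: Agent's actual allocation = 280
Step 3: Excess = 280 - 611/2 = -51/2

-51/2


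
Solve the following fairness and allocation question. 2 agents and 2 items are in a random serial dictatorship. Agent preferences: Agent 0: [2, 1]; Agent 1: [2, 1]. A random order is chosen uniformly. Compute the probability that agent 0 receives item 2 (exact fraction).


Step 1: Agent 0 wants item 2
Step 2: There are 2 possible orderings of agents
Step 3: In 1 orderings, agent 0 gets item 2
Step 4: Probability = 1/2

1/2
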